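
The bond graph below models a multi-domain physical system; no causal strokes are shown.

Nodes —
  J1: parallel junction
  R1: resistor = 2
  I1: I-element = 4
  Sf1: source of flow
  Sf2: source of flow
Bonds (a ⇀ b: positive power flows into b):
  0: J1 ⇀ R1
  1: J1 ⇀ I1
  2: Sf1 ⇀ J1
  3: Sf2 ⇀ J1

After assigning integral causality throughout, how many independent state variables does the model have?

1  (I1 all integral)

b2 →Sf1  (Sf1 (Sf) sets flow on bond)
b3 →Sf2  (Sf2 (Sf) sets flow on bond)
b1 →I1  (I1: I, integral causality)
b0 →J1  (J1: last free bond brings effort in)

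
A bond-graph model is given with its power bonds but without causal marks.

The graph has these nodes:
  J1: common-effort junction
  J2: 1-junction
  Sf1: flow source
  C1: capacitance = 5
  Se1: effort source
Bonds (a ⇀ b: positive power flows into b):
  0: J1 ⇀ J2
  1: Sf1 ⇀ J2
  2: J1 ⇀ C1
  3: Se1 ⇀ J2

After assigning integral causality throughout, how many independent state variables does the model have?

b1 |Sf1  (Sf1 (Sf) sets flow on bond)
b3 |J2  (source Se1 imposes e)
b0 |J2  (1-jn J2 has f-setter on 1)
b2 |J1  (only one effort-in slot at J1)

1  (C1 all integral)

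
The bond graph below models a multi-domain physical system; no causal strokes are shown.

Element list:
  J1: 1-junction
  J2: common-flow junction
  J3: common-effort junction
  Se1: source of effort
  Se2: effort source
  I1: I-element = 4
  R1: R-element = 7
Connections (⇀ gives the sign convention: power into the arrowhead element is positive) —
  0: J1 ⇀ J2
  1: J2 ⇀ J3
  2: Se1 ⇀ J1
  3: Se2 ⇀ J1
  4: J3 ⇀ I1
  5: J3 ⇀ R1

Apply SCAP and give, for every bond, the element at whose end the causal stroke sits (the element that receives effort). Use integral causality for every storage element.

β2 →J1  (source Se1 imposes e)
β3 →J1  (source Se2 imposes e)
β0 →J2  (only one flow-in slot at J1)
β1 →J3  (only one flow-in slot at J2)
β4 →I1  (J3: bond 1 brought effort, rest push out)
β5 →R1  (0-jn J3 has e-setter on 1)

β0 →J2
β1 →J3
β2 →J1
β3 →J1
β4 →I1
β5 →R1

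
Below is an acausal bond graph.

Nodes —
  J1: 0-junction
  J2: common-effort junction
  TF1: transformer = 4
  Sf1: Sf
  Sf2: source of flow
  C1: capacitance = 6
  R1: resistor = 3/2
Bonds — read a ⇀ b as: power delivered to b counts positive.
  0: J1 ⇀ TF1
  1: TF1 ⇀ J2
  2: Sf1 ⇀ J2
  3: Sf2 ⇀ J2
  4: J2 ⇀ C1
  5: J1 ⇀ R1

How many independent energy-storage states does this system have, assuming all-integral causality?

1  (C1 all integral)

bond 2 →Sf1  (source Sf1 imposes f)
bond 3 →Sf2  (Sf2 fixes flow; stroke at Sf2)
bond 4 →J2  (C1 outputs effort q/C1)
bond 1 →TF1  (common-e at J2 fixed by 4)
bond 0 →J1  (TF1 one-in-one-out from 1)
bond 5 →R1  (common-e at J1 fixed by 0)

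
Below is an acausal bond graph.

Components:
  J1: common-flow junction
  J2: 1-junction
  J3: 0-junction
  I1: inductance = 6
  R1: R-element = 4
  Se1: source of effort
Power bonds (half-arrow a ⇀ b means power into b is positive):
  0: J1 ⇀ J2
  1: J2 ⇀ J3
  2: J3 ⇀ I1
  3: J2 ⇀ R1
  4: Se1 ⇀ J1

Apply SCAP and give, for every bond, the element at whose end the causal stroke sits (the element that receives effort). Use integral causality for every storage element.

bond 4 |J1  (Se1: effort source, stroke at far end)
bond 0 |J2  (closing 1-jn rule on J1)
bond 2 |I1  (I1 outputs flow p/I1)
bond 1 |J3  (only one effort-in slot at J3)
bond 3 |J2  (J2 flow already set via bond 1)

b0 →J2
b1 →J3
b2 →I1
b3 →J2
b4 →J1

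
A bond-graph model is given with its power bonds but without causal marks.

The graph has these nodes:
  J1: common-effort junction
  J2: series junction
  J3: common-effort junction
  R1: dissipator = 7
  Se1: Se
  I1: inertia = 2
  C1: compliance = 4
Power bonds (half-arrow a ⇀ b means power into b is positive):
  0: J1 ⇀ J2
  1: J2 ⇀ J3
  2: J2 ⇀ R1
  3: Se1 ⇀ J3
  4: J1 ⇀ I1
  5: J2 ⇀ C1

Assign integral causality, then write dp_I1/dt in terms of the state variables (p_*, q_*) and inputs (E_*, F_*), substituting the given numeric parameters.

dp_I1/dt = E_Se1 - 7*p_I1/2 + q_C1/4

β3 stroke→J3  (source Se1 imposes e)
β1 stroke→J2  (J3: bond 3 brought effort, rest push out)
β4 stroke→I1  (I1: I, integral causality)
β0 stroke→J1  (J1: last free bond brings effort in)
β2 stroke→J2  (common-f at J2 fixed by 0)
β5 stroke→J2  (1-jn J2 has f-setter on 0)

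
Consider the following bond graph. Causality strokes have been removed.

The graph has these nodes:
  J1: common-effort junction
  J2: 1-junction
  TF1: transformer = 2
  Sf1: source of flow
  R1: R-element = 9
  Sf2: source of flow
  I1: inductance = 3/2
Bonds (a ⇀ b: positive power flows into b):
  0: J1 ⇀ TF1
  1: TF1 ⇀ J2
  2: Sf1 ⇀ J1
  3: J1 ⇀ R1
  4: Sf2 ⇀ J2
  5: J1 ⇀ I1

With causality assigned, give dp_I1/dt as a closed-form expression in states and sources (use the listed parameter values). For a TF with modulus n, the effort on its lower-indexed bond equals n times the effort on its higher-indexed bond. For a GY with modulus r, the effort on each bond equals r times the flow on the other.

dp_I1/dt = 9*F_Sf1 - 9*F_Sf2/2 - 6*p_I1

b2 |Sf1  (Sf1: flow source, stroke at near end)
b4 |Sf2  (Sf2: flow source, stroke at near end)
b1 |J2  (1-jn J2 has f-setter on 4)
b0 |TF1  (TF1: transformer flips bond 1)
b5 |I1  (I1: I, integral causality)
b3 |J1  (J1: last free bond brings effort in)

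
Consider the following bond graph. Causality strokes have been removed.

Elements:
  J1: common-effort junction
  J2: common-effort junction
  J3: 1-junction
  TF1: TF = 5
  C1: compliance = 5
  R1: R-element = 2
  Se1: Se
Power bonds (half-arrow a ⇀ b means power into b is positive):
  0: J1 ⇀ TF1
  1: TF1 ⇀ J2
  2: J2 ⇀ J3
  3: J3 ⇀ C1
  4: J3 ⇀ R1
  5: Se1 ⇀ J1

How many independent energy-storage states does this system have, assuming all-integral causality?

1  (C1 all integral)

#5 |J1  (Se1 fixes effort; stroke away)
#0 |TF1  (common-e at J1 fixed by 5)
#1 |J2  (through TF1, causality passes straight; one stroke at TF1)
#2 |J3  (J2 effort already set via bond 1)
#3 |J3  (C1 integral (e out))
#4 |R1  (J3: last free bond brings flow in)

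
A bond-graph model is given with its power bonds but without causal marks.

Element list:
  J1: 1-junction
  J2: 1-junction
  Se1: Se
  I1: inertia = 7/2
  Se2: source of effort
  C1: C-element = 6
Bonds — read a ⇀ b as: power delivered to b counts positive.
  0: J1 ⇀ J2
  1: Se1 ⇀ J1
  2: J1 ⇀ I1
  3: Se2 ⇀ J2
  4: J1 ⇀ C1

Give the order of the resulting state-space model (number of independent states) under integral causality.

2  (C1, I1 all integral)

#1 |J1  (source Se1 imposes e)
#3 |J2  (Se2 fixes effort; stroke away)
#0 |J1  (J2 needs exactly one f-in)
#2 |I1  (I1 integral (f out))
#4 |J1  (1-jn J1 has f-setter on 2)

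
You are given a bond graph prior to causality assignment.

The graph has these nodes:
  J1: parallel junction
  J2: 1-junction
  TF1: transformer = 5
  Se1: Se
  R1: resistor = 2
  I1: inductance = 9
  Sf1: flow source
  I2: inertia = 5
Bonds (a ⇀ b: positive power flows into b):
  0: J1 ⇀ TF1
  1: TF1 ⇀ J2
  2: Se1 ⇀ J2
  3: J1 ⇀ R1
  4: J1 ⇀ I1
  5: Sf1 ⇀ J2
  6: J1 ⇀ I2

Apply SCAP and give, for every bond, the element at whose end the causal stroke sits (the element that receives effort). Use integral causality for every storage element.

bond 2 stroke at J2  (source Se1 imposes e)
bond 5 stroke at Sf1  (Sf1: flow source, stroke at near end)
bond 1 stroke at J2  (J2: bond 5 brought flow, rest push out)
bond 0 stroke at TF1  (TF1: transformer flips bond 1)
bond 4 stroke at I1  (prefer integral on I1)
bond 6 stroke at I2  (I2 outputs flow p/I2)
bond 3 stroke at J1  (J1: last free bond brings effort in)

b0 stroke at TF1
b1 stroke at J2
b2 stroke at J2
b3 stroke at J1
b4 stroke at I1
b5 stroke at Sf1
b6 stroke at I2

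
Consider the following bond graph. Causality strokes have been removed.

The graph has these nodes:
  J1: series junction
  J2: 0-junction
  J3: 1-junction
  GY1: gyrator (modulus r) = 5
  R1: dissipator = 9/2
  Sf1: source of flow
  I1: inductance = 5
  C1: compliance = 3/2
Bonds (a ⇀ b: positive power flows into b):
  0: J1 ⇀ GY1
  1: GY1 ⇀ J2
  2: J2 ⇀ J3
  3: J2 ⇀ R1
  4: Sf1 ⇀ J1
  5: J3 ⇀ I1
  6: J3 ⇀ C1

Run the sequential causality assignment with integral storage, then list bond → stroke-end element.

#0 stroke→J1
#1 stroke→J2
#2 stroke→J3
#3 stroke→R1
#4 stroke→Sf1
#5 stroke→I1
#6 stroke→J3

b4 →Sf1  (Sf1 (Sf) sets flow on bond)
b0 →J1  (common-f at J1 fixed by 4)
b1 →J2  (through GY1, causality inverts; strokes same side of GY1)
b2 →J3  (common-e at J2 fixed by 1)
b3 →R1  (J2: bond 1 brought effort, rest push out)
b5 →I1  (I1: I, integral causality)
b6 →J3  (common-f at J3 fixed by 5)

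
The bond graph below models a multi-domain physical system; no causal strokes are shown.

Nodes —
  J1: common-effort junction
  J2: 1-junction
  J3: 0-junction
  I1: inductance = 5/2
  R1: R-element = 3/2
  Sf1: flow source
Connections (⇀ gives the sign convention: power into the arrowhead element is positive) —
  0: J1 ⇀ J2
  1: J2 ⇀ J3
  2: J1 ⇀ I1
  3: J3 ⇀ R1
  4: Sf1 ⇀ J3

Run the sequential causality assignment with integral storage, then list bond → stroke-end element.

bond 0 stroke→J1
bond 1 stroke→J2
bond 2 stroke→I1
bond 3 stroke→J3
bond 4 stroke→Sf1

bond 4 |Sf1  (Sf1 fixes flow; stroke at Sf1)
bond 2 |I1  (I1 integral (f out))
bond 0 |J1  (only one effort-in slot at J1)
bond 1 |J2  (J2 flow already set via bond 0)
bond 3 |J3  (closing 0-jn rule on J3)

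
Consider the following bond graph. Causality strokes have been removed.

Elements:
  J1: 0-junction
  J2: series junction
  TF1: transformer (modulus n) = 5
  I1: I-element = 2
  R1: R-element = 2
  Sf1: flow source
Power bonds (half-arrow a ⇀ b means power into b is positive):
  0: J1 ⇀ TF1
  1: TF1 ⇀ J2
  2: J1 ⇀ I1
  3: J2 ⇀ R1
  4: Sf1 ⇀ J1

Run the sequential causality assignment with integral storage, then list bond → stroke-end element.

β0 stroke at J1
β1 stroke at TF1
β2 stroke at I1
β3 stroke at J2
β4 stroke at Sf1

#4 |Sf1  (Sf1: flow source, stroke at near end)
#2 |I1  (prefer integral on I1)
#0 |J1  (closing 0-jn rule on J1)
#1 |TF1  (through TF1, causality passes straight; one stroke at TF1)
#3 |J2  (1-jn J2 has f-setter on 1)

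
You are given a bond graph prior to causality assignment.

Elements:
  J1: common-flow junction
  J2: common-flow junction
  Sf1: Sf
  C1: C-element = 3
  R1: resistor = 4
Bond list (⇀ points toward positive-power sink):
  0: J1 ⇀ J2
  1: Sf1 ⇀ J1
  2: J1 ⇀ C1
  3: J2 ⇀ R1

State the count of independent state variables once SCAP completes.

b1 stroke at Sf1  (Sf1 (Sf) sets flow on bond)
b0 stroke at J1  (1-jn J1 has f-setter on 1)
b2 stroke at J1  (common-f at J1 fixed by 1)
b3 stroke at J2  (1-jn J2 has f-setter on 0)

1  (C1 all integral)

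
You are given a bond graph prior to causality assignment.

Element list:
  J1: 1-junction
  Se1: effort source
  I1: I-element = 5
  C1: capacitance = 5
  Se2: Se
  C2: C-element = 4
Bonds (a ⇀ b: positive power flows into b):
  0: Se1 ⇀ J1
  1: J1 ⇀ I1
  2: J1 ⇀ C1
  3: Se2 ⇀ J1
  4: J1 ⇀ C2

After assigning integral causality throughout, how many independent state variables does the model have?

3  (C1, C2, I1 all integral)

bond 0 →J1  (Se1 fixes effort; stroke away)
bond 3 →J1  (source Se2 imposes e)
bond 1 →I1  (I1 outputs flow p/I1)
bond 2 →J1  (1-jn J1 has f-setter on 1)
bond 4 →J1  (1-jn J1 has f-setter on 1)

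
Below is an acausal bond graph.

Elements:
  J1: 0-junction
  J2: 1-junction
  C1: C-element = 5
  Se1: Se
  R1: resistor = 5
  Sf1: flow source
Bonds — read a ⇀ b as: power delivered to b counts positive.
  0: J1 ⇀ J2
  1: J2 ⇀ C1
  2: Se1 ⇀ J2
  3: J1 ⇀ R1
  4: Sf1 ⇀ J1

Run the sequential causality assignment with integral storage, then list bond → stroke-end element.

bond 0 stroke→J1
bond 1 stroke→J2
bond 2 stroke→J2
bond 3 stroke→R1
bond 4 stroke→Sf1

#2 stroke at J2  (Se1: effort source, stroke at far end)
#4 stroke at Sf1  (Sf1: flow source, stroke at near end)
#1 stroke at J2  (C1: C, integral causality)
#0 stroke at J1  (only one flow-in slot at J2)
#3 stroke at R1  (J1 effort already set via bond 0)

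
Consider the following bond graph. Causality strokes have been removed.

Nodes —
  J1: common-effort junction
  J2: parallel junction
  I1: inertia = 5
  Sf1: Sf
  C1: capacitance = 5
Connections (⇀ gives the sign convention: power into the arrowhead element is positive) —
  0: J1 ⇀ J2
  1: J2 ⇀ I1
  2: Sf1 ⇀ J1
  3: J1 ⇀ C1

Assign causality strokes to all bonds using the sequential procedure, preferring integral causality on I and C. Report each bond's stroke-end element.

β0 stroke→J2
β1 stroke→I1
β2 stroke→Sf1
β3 stroke→J1

#2 |Sf1  (Sf1: flow source, stroke at near end)
#1 |I1  (I1 outputs flow p/I1)
#0 |J2  (J2 needs exactly one e-in)
#3 |J1  (closing 0-jn rule on J1)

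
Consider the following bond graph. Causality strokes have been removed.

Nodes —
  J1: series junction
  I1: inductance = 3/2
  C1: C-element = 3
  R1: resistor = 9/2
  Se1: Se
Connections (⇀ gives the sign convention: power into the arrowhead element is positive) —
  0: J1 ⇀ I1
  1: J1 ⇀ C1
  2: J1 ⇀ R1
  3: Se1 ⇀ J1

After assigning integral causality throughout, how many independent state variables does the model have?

bond 3 stroke at J1  (source Se1 imposes e)
bond 0 stroke at I1  (I1 integral (f out))
bond 1 stroke at J1  (1-jn J1 has f-setter on 0)
bond 2 stroke at J1  (J1: bond 0 brought flow, rest push out)

2  (C1, I1 all integral)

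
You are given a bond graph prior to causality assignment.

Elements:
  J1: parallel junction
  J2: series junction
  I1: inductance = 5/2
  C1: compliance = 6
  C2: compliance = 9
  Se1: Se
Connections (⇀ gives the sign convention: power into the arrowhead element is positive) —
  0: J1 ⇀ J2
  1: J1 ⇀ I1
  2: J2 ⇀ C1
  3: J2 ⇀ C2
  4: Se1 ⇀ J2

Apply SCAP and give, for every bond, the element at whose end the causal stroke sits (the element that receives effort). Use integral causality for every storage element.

β0 stroke→J1
β1 stroke→I1
β2 stroke→J2
β3 stroke→J2
β4 stroke→J2

#4 |J2  (Se1 fixes effort; stroke away)
#1 |I1  (prefer integral on I1)
#0 |J1  (J1 needs exactly one e-in)
#2 |J2  (common-f at J2 fixed by 0)
#3 |J2  (J2: bond 0 brought flow, rest push out)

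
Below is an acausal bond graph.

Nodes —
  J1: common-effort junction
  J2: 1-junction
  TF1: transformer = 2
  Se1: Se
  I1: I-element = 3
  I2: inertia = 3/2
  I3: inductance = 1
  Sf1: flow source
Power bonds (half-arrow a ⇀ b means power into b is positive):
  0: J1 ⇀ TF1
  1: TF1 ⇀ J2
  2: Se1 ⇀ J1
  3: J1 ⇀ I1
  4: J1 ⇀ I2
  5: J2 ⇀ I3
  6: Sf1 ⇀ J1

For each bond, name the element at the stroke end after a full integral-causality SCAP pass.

bond 0 stroke→TF1
bond 1 stroke→J2
bond 2 stroke→J1
bond 3 stroke→I1
bond 4 stroke→I2
bond 5 stroke→I3
bond 6 stroke→Sf1

bond 2 stroke at J1  (Se1: effort source, stroke at far end)
bond 6 stroke at Sf1  (Sf1 fixes flow; stroke at Sf1)
bond 0 stroke at TF1  (J1 effort already set via bond 2)
bond 3 stroke at I1  (J1: bond 2 brought effort, rest push out)
bond 4 stroke at I2  (common-e at J1 fixed by 2)
bond 1 stroke at J2  (TF TF1: opposite of bond 0)
bond 5 stroke at I3  (J2 needs exactly one f-in)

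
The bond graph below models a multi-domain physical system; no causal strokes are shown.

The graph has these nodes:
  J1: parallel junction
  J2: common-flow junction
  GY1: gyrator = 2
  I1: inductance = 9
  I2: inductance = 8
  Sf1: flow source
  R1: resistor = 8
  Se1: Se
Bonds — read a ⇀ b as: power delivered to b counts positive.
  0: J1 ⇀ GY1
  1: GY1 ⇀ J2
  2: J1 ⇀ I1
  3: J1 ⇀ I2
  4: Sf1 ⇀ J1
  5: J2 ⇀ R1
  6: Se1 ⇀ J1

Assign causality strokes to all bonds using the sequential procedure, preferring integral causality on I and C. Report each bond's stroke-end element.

bond 4 →Sf1  (Sf1 fixes flow; stroke at Sf1)
bond 6 →J1  (Se1: effort source, stroke at far end)
bond 0 →GY1  (common-e at J1 fixed by 6)
bond 2 →I1  (common-e at J1 fixed by 6)
bond 3 →I2  (0-jn J1 has e-setter on 6)
bond 1 →GY1  (through GY1, causality inverts; strokes same side of GY1)
bond 5 →J2  (J2 flow already set via bond 1)

bond 0 stroke→GY1
bond 1 stroke→GY1
bond 2 stroke→I1
bond 3 stroke→I2
bond 4 stroke→Sf1
bond 5 stroke→J2
bond 6 stroke→J1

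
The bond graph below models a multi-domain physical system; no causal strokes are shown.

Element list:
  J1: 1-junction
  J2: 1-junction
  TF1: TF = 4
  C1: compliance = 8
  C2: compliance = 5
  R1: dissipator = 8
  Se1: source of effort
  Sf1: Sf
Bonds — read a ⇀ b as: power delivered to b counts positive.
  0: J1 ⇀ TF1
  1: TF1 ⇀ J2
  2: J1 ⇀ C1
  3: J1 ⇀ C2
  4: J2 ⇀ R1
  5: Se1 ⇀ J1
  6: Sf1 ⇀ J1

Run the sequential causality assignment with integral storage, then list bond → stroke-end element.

bond 5 |J1  (Se1 fixes effort; stroke away)
bond 6 |Sf1  (Sf1 (Sf) sets flow on bond)
bond 0 |J1  (1-jn J1 has f-setter on 6)
bond 2 |J1  (common-f at J1 fixed by 6)
bond 3 |J1  (common-f at J1 fixed by 6)
bond 1 |TF1  (through TF1, causality passes straight; one stroke at TF1)
bond 4 |J2  (common-f at J2 fixed by 1)

bond 0 stroke→J1
bond 1 stroke→TF1
bond 2 stroke→J1
bond 3 stroke→J1
bond 4 stroke→J2
bond 5 stroke→J1
bond 6 stroke→Sf1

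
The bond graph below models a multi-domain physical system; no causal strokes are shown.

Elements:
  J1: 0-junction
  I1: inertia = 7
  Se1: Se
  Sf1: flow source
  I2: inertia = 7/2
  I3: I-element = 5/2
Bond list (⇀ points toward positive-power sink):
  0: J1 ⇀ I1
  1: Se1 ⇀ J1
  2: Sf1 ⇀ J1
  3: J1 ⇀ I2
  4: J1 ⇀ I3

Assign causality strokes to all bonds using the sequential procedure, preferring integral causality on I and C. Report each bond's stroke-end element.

bond 0 |I1
bond 1 |J1
bond 2 |Sf1
bond 3 |I2
bond 4 |I3

#1 |J1  (Se1: effort source, stroke at far end)
#2 |Sf1  (Sf1 fixes flow; stroke at Sf1)
#0 |I1  (0-jn J1 has e-setter on 1)
#3 |I2  (J1: bond 1 brought effort, rest push out)
#4 |I3  (0-jn J1 has e-setter on 1)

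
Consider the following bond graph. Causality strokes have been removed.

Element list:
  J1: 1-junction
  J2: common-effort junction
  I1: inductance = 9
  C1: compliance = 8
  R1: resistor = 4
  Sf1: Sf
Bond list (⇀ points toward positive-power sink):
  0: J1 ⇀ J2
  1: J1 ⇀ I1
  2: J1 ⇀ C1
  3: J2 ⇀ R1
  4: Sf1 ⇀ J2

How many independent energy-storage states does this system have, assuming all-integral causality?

β4 stroke at Sf1  (Sf1: flow source, stroke at near end)
β1 stroke at I1  (I1 outputs flow p/I1)
β0 stroke at J1  (common-f at J1 fixed by 1)
β2 stroke at J1  (1-jn J1 has f-setter on 1)
β3 stroke at J2  (only one effort-in slot at J2)

2  (C1, I1 all integral)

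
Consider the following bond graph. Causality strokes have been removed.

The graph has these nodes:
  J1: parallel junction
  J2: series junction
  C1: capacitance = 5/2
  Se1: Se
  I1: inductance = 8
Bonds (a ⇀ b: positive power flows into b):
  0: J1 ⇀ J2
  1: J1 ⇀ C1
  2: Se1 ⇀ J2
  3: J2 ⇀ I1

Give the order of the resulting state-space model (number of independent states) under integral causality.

b2 stroke→J2  (Se1 (Se) sets effort on bond)
b1 stroke→J1  (C1 outputs effort q/C1)
b0 stroke→J2  (J1 effort already set via bond 1)
b3 stroke→I1  (closing 1-jn rule on J2)

2  (C1, I1 all integral)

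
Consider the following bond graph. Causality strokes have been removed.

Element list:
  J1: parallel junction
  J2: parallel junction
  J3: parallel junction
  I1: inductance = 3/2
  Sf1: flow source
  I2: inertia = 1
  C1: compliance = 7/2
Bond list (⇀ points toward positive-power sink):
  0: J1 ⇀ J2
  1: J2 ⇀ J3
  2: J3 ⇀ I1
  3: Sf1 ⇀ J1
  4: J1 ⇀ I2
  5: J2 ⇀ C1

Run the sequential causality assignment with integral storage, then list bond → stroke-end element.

bond 0 →J1
bond 1 →J3
bond 2 →I1
bond 3 →Sf1
bond 4 →I2
bond 5 →J2

b3 |Sf1  (Sf1: flow source, stroke at near end)
b2 |I1  (I1 integral (f out))
b1 |J3  (closing 0-jn rule on J3)
b4 |I2  (I2 outputs flow p/I2)
b0 |J1  (closing 0-jn rule on J1)
b5 |J2  (J2 needs exactly one e-in)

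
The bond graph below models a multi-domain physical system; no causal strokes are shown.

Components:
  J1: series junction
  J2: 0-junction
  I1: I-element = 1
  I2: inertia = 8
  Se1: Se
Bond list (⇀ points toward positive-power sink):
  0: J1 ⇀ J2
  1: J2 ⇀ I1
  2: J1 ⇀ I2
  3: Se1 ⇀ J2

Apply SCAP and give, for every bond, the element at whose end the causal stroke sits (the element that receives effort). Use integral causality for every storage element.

b3 →J2  (Se1: effort source, stroke at far end)
b0 →J1  (common-e at J2 fixed by 3)
b1 →I1  (J2 effort already set via bond 3)
b2 →I2  (only one flow-in slot at J1)

#0 stroke at J1
#1 stroke at I1
#2 stroke at I2
#3 stroke at J2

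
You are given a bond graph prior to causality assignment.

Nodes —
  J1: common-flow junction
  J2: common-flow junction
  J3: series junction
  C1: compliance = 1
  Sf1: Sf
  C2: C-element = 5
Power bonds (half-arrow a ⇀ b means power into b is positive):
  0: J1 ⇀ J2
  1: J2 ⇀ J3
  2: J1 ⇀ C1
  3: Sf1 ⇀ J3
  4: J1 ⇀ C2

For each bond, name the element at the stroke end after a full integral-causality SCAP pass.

β0 stroke→J2
β1 stroke→J3
β2 stroke→J1
β3 stroke→Sf1
β4 stroke→J1

b3 stroke→Sf1  (Sf1 fixes flow; stroke at Sf1)
b1 stroke→J3  (J3 flow already set via bond 3)
b0 stroke→J2  (common-f at J2 fixed by 1)
b2 stroke→J1  (1-jn J1 has f-setter on 0)
b4 stroke→J1  (common-f at J1 fixed by 0)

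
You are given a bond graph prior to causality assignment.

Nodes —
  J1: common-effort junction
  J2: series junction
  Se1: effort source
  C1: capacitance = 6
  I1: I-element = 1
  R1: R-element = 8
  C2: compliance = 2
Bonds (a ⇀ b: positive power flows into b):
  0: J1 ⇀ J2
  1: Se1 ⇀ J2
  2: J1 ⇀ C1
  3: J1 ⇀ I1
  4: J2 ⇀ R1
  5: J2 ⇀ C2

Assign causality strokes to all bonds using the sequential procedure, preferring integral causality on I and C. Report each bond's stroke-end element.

bond 0 stroke at J2
bond 1 stroke at J2
bond 2 stroke at J1
bond 3 stroke at I1
bond 4 stroke at R1
bond 5 stroke at J2

#1 stroke→J2  (Se1: effort source, stroke at far end)
#2 stroke→J1  (C1 outputs effort q/C1)
#0 stroke→J2  (J1 effort already set via bond 2)
#3 stroke→I1  (0-jn J1 has e-setter on 2)
#5 stroke→J2  (C2 integral (e out))
#4 stroke→R1  (J2 needs exactly one f-in)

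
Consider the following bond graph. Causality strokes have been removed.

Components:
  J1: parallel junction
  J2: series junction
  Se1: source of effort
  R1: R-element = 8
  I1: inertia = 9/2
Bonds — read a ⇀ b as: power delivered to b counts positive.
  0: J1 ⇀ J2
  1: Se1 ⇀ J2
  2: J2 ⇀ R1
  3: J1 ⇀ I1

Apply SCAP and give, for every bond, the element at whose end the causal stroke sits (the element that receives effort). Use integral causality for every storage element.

bond 0 |J1
bond 1 |J2
bond 2 |J2
bond 3 |I1

bond 1 |J2  (source Se1 imposes e)
bond 3 |I1  (I1: I, integral causality)
bond 0 |J1  (closing 0-jn rule on J1)
bond 2 |J2  (1-jn J2 has f-setter on 0)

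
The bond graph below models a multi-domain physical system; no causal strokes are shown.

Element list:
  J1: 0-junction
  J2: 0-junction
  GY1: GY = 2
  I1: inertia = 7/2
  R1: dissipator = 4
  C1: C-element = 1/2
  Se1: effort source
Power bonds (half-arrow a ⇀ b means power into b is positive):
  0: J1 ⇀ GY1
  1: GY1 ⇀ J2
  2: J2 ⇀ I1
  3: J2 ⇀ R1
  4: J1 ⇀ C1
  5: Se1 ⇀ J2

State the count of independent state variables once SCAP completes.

2  (C1, I1 all integral)

b5 |J2  (Se1 (Se) sets effort on bond)
b1 |GY1  (0-jn J2 has e-setter on 5)
b2 |I1  (J2 effort already set via bond 5)
b3 |R1  (common-e at J2 fixed by 5)
b0 |GY1  (through GY1, causality inverts; strokes same side of GY1)
b4 |J1  (J1 needs exactly one e-in)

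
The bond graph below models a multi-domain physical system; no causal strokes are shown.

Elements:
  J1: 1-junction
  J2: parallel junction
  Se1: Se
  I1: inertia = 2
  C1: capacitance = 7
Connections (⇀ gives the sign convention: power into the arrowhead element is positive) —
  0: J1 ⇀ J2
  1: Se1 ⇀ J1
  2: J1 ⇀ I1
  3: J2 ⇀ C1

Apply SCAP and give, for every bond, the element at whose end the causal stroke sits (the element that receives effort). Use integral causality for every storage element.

#1 →J1  (Se1 fixes effort; stroke away)
#2 →I1  (I1 outputs flow p/I1)
#0 →J1  (J1: bond 2 brought flow, rest push out)
#3 →J2  (closing 0-jn rule on J2)

#0 |J1
#1 |J1
#2 |I1
#3 |J2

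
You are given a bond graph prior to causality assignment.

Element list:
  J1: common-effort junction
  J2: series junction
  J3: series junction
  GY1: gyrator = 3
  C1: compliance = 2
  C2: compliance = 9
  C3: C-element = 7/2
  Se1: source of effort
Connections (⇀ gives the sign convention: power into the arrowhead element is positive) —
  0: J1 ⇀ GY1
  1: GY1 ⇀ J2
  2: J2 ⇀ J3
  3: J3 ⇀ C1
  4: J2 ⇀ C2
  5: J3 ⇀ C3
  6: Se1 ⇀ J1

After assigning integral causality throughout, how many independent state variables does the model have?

bond 6 |J1  (Se1: effort source, stroke at far end)
bond 0 |GY1  (common-e at J1 fixed by 6)
bond 1 |GY1  (through GY1, causality inverts; strokes same side of GY1)
bond 2 |J2  (J2: bond 1 brought flow, rest push out)
bond 4 |J2  (J2: bond 1 brought flow, rest push out)
bond 3 |J3  (J3 flow already set via bond 2)
bond 5 |J3  (common-f at J3 fixed by 2)

3  (C1, C2, C3 all integral)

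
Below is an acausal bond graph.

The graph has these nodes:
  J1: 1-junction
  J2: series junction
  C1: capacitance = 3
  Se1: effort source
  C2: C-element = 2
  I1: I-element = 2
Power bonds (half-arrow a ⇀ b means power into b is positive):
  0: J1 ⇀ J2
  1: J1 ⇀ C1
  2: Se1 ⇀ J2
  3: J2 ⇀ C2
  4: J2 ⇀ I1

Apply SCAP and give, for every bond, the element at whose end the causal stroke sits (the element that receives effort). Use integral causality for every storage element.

b0 |J2
b1 |J1
b2 |J2
b3 |J2
b4 |I1

β2 stroke at J2  (Se1 (Se) sets effort on bond)
β1 stroke at J1  (C1 integral (e out))
β0 stroke at J2  (J1 needs exactly one f-in)
β3 stroke at J2  (C2 integral (e out))
β4 stroke at I1  (only one flow-in slot at J2)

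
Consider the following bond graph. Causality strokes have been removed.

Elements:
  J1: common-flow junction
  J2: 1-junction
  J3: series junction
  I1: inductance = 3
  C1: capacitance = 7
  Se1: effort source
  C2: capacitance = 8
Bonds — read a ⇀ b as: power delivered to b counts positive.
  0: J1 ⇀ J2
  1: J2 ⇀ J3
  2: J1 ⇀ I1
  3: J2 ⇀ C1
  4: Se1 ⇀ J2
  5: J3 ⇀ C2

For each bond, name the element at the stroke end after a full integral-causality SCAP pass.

#0 stroke→J1
#1 stroke→J2
#2 stroke→I1
#3 stroke→J2
#4 stroke→J2
#5 stroke→J3

#4 |J2  (Se1 fixes effort; stroke away)
#2 |I1  (I1 outputs flow p/I1)
#0 |J1  (1-jn J1 has f-setter on 2)
#1 |J2  (common-f at J2 fixed by 0)
#3 |J2  (1-jn J2 has f-setter on 0)
#5 |J3  (common-f at J3 fixed by 1)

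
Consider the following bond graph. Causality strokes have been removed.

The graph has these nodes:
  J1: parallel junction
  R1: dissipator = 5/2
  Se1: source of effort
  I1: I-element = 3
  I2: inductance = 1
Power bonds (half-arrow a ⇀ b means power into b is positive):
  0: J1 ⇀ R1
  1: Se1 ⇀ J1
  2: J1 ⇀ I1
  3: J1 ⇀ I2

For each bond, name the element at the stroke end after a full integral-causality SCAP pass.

β1 stroke→J1  (Se1: effort source, stroke at far end)
β0 stroke→R1  (J1 effort already set via bond 1)
β2 stroke→I1  (J1 effort already set via bond 1)
β3 stroke→I2  (J1 effort already set via bond 1)

β0 |R1
β1 |J1
β2 |I1
β3 |I2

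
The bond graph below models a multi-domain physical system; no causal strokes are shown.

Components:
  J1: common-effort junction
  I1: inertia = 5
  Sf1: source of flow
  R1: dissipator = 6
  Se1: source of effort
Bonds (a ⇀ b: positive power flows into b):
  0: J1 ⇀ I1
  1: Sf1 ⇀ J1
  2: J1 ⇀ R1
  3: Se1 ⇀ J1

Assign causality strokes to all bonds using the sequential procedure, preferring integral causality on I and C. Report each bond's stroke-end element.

β1 stroke at Sf1  (source Sf1 imposes f)
β3 stroke at J1  (Se1: effort source, stroke at far end)
β0 stroke at I1  (J1 effort already set via bond 3)
β2 stroke at R1  (common-e at J1 fixed by 3)

β0 →I1
β1 →Sf1
β2 →R1
β3 →J1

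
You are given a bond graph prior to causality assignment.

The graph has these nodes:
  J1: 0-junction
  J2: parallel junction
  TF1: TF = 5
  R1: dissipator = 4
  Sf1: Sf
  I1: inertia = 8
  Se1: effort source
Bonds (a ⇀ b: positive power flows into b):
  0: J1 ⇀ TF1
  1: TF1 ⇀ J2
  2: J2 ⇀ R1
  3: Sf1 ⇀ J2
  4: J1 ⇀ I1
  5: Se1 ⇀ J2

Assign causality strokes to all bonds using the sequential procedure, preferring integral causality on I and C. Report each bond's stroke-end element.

bond 3 |Sf1  (Sf1 (Sf) sets flow on bond)
bond 5 |J2  (Se1: effort source, stroke at far end)
bond 1 |TF1  (J2: bond 5 brought effort, rest push out)
bond 2 |R1  (0-jn J2 has e-setter on 5)
bond 0 |J1  (TF1: transformer flips bond 1)
bond 4 |I1  (0-jn J1 has e-setter on 0)

#0 |J1
#1 |TF1
#2 |R1
#3 |Sf1
#4 |I1
#5 |J2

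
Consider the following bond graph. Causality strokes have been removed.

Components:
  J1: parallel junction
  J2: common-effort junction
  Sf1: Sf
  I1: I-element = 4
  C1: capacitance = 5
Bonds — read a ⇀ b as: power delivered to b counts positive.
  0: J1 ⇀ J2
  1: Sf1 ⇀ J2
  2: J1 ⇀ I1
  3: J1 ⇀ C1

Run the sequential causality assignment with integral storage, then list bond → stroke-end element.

bond 1 stroke→Sf1  (Sf1: flow source, stroke at near end)
bond 0 stroke→J2  (only one effort-in slot at J2)
bond 2 stroke→I1  (prefer integral on I1)
bond 3 stroke→J1  (J1: last free bond brings effort in)

b0 stroke at J2
b1 stroke at Sf1
b2 stroke at I1
b3 stroke at J1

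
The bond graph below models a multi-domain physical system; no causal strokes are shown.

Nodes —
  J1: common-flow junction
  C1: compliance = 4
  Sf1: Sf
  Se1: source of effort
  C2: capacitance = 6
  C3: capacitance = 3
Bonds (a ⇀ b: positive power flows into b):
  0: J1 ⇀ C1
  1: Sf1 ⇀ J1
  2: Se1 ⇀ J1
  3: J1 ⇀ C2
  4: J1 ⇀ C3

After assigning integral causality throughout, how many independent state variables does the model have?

#1 |Sf1  (Sf1 (Sf) sets flow on bond)
#2 |J1  (Se1: effort source, stroke at far end)
#0 |J1  (J1 flow already set via bond 1)
#3 |J1  (1-jn J1 has f-setter on 1)
#4 |J1  (J1 flow already set via bond 1)

3  (C1, C2, C3 all integral)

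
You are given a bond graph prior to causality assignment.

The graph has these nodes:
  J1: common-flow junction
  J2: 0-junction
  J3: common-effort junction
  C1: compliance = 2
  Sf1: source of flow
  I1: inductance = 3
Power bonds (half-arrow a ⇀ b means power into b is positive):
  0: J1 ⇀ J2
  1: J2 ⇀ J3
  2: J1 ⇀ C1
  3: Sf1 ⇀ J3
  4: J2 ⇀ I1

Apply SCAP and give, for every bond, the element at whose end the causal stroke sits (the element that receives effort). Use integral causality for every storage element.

β3 stroke→Sf1  (Sf1 (Sf) sets flow on bond)
β1 stroke→J3  (J3: last free bond brings effort in)
β2 stroke→J1  (prefer integral on C1)
β0 stroke→J2  (closing 1-jn rule on J1)
β4 stroke→I1  (common-e at J2 fixed by 0)

β0 |J2
β1 |J3
β2 |J1
β3 |Sf1
β4 |I1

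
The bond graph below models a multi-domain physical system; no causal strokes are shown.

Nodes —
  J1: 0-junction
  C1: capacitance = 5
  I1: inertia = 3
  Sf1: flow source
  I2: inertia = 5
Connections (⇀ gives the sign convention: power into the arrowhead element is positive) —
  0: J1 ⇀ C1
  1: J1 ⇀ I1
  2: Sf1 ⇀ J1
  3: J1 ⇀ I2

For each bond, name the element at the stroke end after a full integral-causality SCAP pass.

bond 2 |Sf1  (Sf1: flow source, stroke at near end)
bond 0 |J1  (C1 integral (e out))
bond 1 |I1  (J1: bond 0 brought effort, rest push out)
bond 3 |I2  (common-e at J1 fixed by 0)

β0 |J1
β1 |I1
β2 |Sf1
β3 |I2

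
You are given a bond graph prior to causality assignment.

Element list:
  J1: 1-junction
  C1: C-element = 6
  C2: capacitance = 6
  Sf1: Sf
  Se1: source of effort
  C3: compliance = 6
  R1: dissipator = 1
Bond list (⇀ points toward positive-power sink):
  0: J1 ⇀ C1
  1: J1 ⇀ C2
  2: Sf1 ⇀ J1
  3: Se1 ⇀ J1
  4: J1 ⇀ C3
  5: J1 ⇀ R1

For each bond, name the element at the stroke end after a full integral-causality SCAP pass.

β0 stroke→J1
β1 stroke→J1
β2 stroke→Sf1
β3 stroke→J1
β4 stroke→J1
β5 stroke→J1

b2 |Sf1  (Sf1 fixes flow; stroke at Sf1)
b3 |J1  (source Se1 imposes e)
b0 |J1  (common-f at J1 fixed by 2)
b1 |J1  (1-jn J1 has f-setter on 2)
b4 |J1  (J1 flow already set via bond 2)
b5 |J1  (J1: bond 2 brought flow, rest push out)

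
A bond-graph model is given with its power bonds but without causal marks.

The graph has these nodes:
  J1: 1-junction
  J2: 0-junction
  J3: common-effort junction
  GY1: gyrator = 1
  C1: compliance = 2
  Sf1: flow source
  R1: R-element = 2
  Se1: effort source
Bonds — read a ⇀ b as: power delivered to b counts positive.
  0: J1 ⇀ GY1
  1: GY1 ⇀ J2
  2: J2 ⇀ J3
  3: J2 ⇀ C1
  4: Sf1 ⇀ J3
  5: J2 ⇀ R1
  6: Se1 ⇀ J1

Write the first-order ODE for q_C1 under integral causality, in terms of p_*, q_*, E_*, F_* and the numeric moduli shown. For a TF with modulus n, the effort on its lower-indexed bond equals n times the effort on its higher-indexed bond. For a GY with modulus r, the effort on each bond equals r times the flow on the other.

dq_C1/dt = E_Se1 + F_Sf1 - q_C1/4

b4 |Sf1  (Sf1: flow source, stroke at near end)
b6 |J1  (source Se1 imposes e)
b0 |GY1  (closing 1-jn rule on J1)
b2 |J3  (J3: last free bond brings effort in)
b1 |GY1  (through GY1, causality inverts; strokes same side of GY1)
b3 |J2  (C1 outputs effort q/C1)
b5 |R1  (J2: bond 3 brought effort, rest push out)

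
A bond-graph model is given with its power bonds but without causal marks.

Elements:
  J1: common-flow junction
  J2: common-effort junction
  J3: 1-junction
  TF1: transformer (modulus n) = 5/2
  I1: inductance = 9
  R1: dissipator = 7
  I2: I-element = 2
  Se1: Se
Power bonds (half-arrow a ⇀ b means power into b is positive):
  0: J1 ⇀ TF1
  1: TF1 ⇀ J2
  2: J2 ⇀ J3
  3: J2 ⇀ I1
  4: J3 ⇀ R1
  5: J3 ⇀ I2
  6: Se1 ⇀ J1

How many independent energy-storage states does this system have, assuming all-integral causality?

β6 stroke at J1  (Se1 (Se) sets effort on bond)
β0 stroke at TF1  (only one flow-in slot at J1)
β1 stroke at J2  (TF1 one-in-one-out from 0)
β2 stroke at J3  (J2 effort already set via bond 1)
β3 stroke at I1  (J2: bond 1 brought effort, rest push out)
β5 stroke at I2  (I2 outputs flow p/I2)
β4 stroke at J3  (common-f at J3 fixed by 5)

2  (I1, I2 all integral)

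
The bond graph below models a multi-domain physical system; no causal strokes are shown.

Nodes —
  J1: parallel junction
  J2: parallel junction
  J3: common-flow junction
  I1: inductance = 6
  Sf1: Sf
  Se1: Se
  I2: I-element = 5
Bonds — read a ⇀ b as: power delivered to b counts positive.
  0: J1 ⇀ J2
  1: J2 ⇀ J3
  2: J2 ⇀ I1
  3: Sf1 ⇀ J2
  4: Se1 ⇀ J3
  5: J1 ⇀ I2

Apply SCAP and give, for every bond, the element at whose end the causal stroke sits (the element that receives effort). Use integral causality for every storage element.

#0 stroke→J1
#1 stroke→J2
#2 stroke→I1
#3 stroke→Sf1
#4 stroke→J3
#5 stroke→I2

bond 3 →Sf1  (source Sf1 imposes f)
bond 4 →J3  (Se1 (Se) sets effort on bond)
bond 1 →J2  (J3: last free bond brings flow in)
bond 0 →J1  (0-jn J2 has e-setter on 1)
bond 2 →I1  (0-jn J2 has e-setter on 1)
bond 5 →I2  (0-jn J1 has e-setter on 0)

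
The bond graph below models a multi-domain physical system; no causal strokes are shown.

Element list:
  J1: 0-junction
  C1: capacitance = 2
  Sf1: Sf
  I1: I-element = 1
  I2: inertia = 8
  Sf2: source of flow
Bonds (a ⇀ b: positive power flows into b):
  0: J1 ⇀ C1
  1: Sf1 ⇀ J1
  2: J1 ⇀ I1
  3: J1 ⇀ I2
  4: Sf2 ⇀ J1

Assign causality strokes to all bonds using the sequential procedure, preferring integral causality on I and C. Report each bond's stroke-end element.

bond 1 |Sf1  (Sf1: flow source, stroke at near end)
bond 4 |Sf2  (Sf2: flow source, stroke at near end)
bond 0 |J1  (prefer integral on C1)
bond 2 |I1  (J1: bond 0 brought effort, rest push out)
bond 3 |I2  (J1 effort already set via bond 0)

β0 →J1
β1 →Sf1
β2 →I1
β3 →I2
β4 →Sf2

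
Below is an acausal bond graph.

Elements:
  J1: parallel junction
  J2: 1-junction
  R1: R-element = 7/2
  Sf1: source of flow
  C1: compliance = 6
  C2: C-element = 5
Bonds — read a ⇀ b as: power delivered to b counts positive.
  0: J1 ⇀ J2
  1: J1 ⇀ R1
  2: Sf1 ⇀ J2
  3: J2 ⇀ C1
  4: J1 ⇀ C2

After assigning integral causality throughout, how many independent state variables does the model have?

β2 stroke at Sf1  (Sf1 (Sf) sets flow on bond)
β0 stroke at J2  (J2 flow already set via bond 2)
β3 stroke at J2  (J2: bond 2 brought flow, rest push out)
β4 stroke at J1  (C2 integral (e out))
β1 stroke at R1  (0-jn J1 has e-setter on 4)

2  (C1, C2 all integral)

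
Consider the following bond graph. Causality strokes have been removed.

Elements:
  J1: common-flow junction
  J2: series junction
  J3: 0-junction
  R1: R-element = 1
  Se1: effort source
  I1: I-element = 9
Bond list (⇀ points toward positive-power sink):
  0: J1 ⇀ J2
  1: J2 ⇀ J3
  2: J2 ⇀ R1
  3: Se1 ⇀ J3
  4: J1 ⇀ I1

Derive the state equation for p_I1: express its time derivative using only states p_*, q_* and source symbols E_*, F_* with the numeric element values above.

dp_I1/dt = -E_Se1 - p_I1/9

#3 stroke→J3  (Se1 (Se) sets effort on bond)
#1 stroke→J2  (J3: bond 3 brought effort, rest push out)
#4 stroke→I1  (I1 integral (f out))
#0 stroke→J1  (common-f at J1 fixed by 4)
#2 stroke→J2  (J2 flow already set via bond 0)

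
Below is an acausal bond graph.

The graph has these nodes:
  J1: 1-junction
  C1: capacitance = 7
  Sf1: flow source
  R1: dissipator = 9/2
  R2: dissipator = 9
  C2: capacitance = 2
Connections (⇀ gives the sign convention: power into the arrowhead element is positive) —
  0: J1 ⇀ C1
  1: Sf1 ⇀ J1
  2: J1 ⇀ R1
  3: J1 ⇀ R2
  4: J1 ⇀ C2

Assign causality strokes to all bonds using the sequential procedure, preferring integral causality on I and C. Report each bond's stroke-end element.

#1 stroke at Sf1  (Sf1 fixes flow; stroke at Sf1)
#0 stroke at J1  (common-f at J1 fixed by 1)
#2 stroke at J1  (common-f at J1 fixed by 1)
#3 stroke at J1  (common-f at J1 fixed by 1)
#4 stroke at J1  (1-jn J1 has f-setter on 1)

b0 →J1
b1 →Sf1
b2 →J1
b3 →J1
b4 →J1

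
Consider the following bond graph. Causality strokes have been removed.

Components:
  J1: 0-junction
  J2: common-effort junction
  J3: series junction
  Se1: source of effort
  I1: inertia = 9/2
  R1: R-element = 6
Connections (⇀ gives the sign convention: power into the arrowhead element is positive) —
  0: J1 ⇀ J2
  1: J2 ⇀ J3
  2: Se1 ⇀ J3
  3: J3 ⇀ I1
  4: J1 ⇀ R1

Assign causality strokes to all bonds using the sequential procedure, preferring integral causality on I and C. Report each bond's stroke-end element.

b0 stroke→J2
b1 stroke→J3
b2 stroke→J3
b3 stroke→I1
b4 stroke→J1

bond 2 stroke→J3  (source Se1 imposes e)
bond 3 stroke→I1  (I1: I, integral causality)
bond 1 stroke→J3  (1-jn J3 has f-setter on 3)
bond 0 stroke→J2  (J2 needs exactly one e-in)
bond 4 stroke→J1  (only one effort-in slot at J1)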